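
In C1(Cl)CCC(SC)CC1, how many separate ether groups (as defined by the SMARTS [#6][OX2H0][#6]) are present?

[#6][OX2H0][#6] is the SMARTS for an ether: an aliphatic oxygen bridging two carbons with no H on the oxygen.
No fragment in the molecule satisfies every constraint, giving 0 matches.

0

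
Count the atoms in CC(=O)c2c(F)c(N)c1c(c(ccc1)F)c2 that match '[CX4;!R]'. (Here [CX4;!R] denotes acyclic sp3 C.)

1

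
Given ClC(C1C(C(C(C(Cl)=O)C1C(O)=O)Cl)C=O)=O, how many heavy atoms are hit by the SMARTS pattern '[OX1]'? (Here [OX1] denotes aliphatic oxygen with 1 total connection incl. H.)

4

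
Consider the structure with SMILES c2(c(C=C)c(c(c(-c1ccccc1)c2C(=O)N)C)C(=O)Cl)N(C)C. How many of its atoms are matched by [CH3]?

Check the 24 heavy atoms by environment: 7× c (aromatic, H0) → no; 5× c (aromatic, H1) → no; 3× C (H3) → match; 1× N (H0) → no; 1× C (H1) → no; 1× C (H2) → no; 2× C (H0) → no; 2× O (H0) → no; 1× Cl (H0) → no; 1× N (H2) → no.
That gives 3 matching atoms.

3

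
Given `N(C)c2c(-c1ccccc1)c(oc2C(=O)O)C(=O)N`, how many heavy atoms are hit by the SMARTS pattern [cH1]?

The query [cH1] means: aromatic carbon bearing exactly one hydrogen.
Check the 19 heavy atoms by environment: 1× o (aromatic, H0) → no; 5× c (aromatic, H0) → no; 2× C (H0) → no; 2× O (H0) → no; 1× N (H2) → no; 5× c (aromatic, H1) → match; 1× O (H1) → no; 1× N (H1) → no; 1× C (H3) → no.
That gives 5 matching atoms.

5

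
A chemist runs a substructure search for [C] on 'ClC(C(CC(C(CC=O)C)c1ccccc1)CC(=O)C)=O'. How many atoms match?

11

Check the 21 heavy atoms by environment: 11× C → match; 3× O → no; 1× Cl → no; 6× c (aromatic) → no.
That gives 11 matching atoms.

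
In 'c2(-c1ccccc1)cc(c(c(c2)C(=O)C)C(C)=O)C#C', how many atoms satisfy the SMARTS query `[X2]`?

2

The query [X2] means: any atom with exactly two total connections (bonds + H).
Check the 20 heavy atoms by environment: 12× c (aromatic, X3) → no; 2× C (X2) → match; 2× C (X3) → no; 2× O (X1) → no; 2× C (X4) → no.
That gives 2 matching atoms.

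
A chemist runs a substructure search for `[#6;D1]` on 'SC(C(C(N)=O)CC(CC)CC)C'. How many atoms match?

3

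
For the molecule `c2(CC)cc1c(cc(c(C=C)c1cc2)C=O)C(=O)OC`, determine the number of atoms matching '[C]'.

7

Check the 20 heavy atoms by environment: 10× c (aromatic) → no; 7× C → match; 3× O → no.
That gives 7 matching atoms.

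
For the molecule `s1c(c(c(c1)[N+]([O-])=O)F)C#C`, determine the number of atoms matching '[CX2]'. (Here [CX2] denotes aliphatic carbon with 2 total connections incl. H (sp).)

The query [CX2] means: C with X2: aliphatic carbon with exactly 2 total connections.
Check the 11 heavy atoms by environment: 1× s (aromatic, X2) → no; 4× c (aromatic, X3) → no; 1× N (charge +1, X3) → no; 1× O (charge -1, X1) → no; 1× O (X1) → no; 2× C (X2) → match; 1× F (X1) → no.
That gives 2 matching atoms.

2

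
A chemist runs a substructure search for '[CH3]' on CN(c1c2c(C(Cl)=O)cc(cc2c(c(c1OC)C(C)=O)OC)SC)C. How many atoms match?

The query [CH3] means: aliphatic carbon with exactly three hydrogens.
Check the 25 heavy atoms by environment: 8× c (aromatic, H0) → no; 2× c (aromatic, H1) → no; 2× C (H0) → no; 4× O (H0) → no; 1× Cl (H0) → no; 6× C (H3) → match; 1× N (H0) → no; 1× S (H0) → no.
That gives 6 matching atoms.

6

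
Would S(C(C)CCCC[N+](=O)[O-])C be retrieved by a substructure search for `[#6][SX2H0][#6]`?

The pattern [#6][SX2H0][#6] describes an aliphatic sulfur bridging two carbons with no H on the sulfur — a thioether.
The molecule carries a methylthio ether (-SCH3), whose atoms satisfy every constraint of the query, so the pattern matches.

Yes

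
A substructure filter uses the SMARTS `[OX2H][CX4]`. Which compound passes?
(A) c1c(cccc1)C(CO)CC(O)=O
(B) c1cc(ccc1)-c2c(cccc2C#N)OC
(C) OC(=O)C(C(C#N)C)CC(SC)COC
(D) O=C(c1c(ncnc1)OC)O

A

[OX2H][CX4] describes a hydroxyl oxygen bound to an sp3 (X4) carbon (an aliphatic alcohol).
(A) contains a hydroxyl group (-OH), which satisfies every atom and bond constraint.
(B) has a methoxy ether (-OCH3) but the oxygen has H0 (ether), not H1.
(C) has a methoxy ether (-OCH3) but the oxygen has H0 (ether), not H1.
(D) has a methoxy ether (-OCH3) but the oxygen has H0 (ether), not H1.
So the answer is (A).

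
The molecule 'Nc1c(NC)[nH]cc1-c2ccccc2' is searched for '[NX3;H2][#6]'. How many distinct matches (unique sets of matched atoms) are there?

[NX3;H2][#6] is the SMARTS for a primary amine: a trivalent nitrogen with two H attached to carbon.
Exactly one fragment in the molecule meets all constraints, giving 1 match.

1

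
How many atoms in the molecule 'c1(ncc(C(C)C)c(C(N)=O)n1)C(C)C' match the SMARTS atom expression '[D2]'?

3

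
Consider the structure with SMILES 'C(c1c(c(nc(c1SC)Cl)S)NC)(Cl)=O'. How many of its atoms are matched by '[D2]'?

Check the 15 heavy atoms by environment: 1× n (aromatic, D2) → match; 5× c (aromatic, D3) → no; 1× N (D2) → match; 2× C (D1) → no; 1× C (D3) → no; 1× O (D1) → no; 2× Cl (D1) → no; 1× S (D2) → match; 1× S (D1) → no.
Summing the matching environments: 1 + 1 + 1 = 3 matching atoms.

3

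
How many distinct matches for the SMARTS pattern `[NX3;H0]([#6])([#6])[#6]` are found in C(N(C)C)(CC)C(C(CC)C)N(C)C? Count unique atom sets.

[NX3;H0]([#6])([#6])[#6] is the SMARTS for a tertiary amine: a trivalent nitrogen with no H, bonded to three carbons.
The molecule carries 2 separate instances of a dimethylamino group (-N(CH3)2) meeting every constraint; each maps to a distinct set of atoms, giving 2 matches.

2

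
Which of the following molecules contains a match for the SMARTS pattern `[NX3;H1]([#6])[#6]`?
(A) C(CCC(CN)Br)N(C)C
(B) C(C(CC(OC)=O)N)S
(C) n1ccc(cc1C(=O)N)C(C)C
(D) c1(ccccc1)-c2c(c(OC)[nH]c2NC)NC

D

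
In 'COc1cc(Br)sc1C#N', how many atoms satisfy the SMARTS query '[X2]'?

The query [X2] means: any atom with exactly two total connections (bonds + H).
Check the 10 heavy atoms by environment: 1× s (aromatic, X2) → match; 4× c (aromatic, X3) → no; 1× C (X2) → match; 1× N (X1) → no; 1× Br (X1) → no; 1× O (X2) → match; 1× C (X4) → no.
Summing the matching environments: 1 + 1 + 1 = 3 matching atoms.

3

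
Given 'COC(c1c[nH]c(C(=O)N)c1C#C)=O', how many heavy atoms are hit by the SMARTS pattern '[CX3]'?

Check the 14 heavy atoms by environment: 1× n (aromatic, X3) → no; 4× c (aromatic, X3) → no; 2× C (X3) → match; 2× O (X1) → no; 1× N (X3) → no; 1× O (X2) → no; 1× C (X4) → no; 2× C (X2) → no.
That gives 2 matching atoms.

2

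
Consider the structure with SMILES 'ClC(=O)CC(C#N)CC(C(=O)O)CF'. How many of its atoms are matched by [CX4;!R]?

Check the 14 heavy atoms by environment: 5× C (X4, acyclic) → match; 1× F (X1, acyclic) → no; 2× C (X3, acyclic) → no; 2× O (X1, acyclic) → no; 1× Cl (X1, acyclic) → no; 1× O (X2, acyclic) → no; 1× C (X2, acyclic) → no; 1× N (X1, acyclic) → no.
That gives 5 matching atoms.

5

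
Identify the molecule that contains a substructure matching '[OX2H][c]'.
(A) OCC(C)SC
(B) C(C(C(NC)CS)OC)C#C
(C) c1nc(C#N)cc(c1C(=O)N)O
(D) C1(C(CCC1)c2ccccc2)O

C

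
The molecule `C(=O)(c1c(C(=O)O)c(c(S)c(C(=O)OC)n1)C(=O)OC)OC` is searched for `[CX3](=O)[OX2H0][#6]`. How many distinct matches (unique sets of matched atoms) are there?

3

[CX3](=O)[OX2H0][#6] is the SMARTS for an ester: a carbonyl carbon bonded to an oxygen that is itself bonded to carbon (no H on that O).
The molecule carries 3 separate instances of a methyl-ester group (-C(=O)OCH3) meeting every constraint; each maps to a distinct set of atoms, giving 3 matches.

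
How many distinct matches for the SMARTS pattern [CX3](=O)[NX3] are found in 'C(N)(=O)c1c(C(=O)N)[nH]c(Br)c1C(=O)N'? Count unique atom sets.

3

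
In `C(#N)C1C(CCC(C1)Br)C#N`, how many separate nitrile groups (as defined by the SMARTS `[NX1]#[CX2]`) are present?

[NX1]#[CX2] is the SMARTS for a nitrile: a nitrogen triple-bonded to a two-connected carbon.
The molecule carries 2 separate instances of a nitrile (-C#N) meeting every constraint; each maps to a distinct set of atoms, giving 2 matches.

2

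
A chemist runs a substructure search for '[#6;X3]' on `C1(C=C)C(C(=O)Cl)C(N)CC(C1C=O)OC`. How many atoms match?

4

The query [#6;X3] means: any carbon (aromatic or not) with three total connections.
Check the 16 heavy atoms by environment: 7× C (X4) → no; 1× O (X2) → no; 4× C (X3) → match; 2× O (X1) → no; 1× Cl (X1) → no; 1× N (X3) → no.
That gives 4 matching atoms.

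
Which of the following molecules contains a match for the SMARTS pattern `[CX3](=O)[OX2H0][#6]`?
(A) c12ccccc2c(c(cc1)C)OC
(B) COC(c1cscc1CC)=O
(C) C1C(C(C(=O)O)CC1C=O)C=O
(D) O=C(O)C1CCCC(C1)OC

B

[CX3](=O)[OX2H0][#6] describes a carbonyl carbon bonded to an oxygen that is itself bonded to carbon (no H on that O) (an ester).
(A) has a methoxy ether (-OCH3) but the ether oxygen is not adjacent to a C=O carbon.
(B) contains a methyl-ester group (-C(=O)OCH3), which satisfies every atom and bond constraint.
(C) has a carboxylic acid group (-C(=O)OH) but the singly-bonded O carries H (OX2H1, not H0).
(D) has a carboxylic acid group (-C(=O)OH) but the singly-bonded O carries H (OX2H1, not H0).
So the answer is (B).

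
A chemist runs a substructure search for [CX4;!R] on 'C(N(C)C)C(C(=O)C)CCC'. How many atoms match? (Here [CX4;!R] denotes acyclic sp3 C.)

8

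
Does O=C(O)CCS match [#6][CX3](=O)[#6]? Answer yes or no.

No

The pattern [#6][CX3](=O)[#6] describes a carbonyl carbon (no H) flanked by two carbons — a ketone.
The closest candidate here is a carboxylic acid group (-C(=O)OH), but one neighbour of the carbonyl carbon is O, not C. No other fragment satisfies the full query, so there is no match.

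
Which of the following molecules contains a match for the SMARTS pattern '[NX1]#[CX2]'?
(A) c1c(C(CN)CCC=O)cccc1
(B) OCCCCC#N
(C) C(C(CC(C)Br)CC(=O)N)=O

[NX1]#[CX2] describes a nitrogen triple-bonded to a two-connected carbon (a nitrile).
(A) has a primary amino group (-NH2) but the nitrogen is NX3 (three connections), not NX1 triple-bonded.
(B) contains a nitrile (-C#N), which satisfies every atom and bond constraint.
(C) has a primary amide (-C(=O)NH2) but the nitrogen is NX3, not NX1.
So the answer is (B).

B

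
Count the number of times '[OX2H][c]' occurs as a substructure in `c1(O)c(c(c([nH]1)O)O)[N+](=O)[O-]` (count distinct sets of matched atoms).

[OX2H][c] is the SMARTS for a phenol: a hydroxyl oxygen attached to an aromatic carbon.
The molecule carries 3 separate instances of a hydroxyl group (-OH) meeting every constraint; each maps to a distinct set of atoms, giving 3 matches.

3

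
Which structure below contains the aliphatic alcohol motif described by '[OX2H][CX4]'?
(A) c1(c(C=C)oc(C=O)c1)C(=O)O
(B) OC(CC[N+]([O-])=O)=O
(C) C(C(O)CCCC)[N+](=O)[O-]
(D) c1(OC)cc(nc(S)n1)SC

C

[OX2H][CX4] describes a hydroxyl oxygen bound to an sp3 (X4) carbon (an aliphatic alcohol).
(A) has a carboxylic acid group (-C(=O)OH) but the -OH is on a CX3 carbonyl carbon, not a CX4 carbon.
(B) has a carboxylic acid group (-C(=O)OH) but the -OH is on a CX3 carbonyl carbon, not a CX4 carbon.
(C) contains a hydroxyl group (-OH), which satisfies every atom and bond constraint.
(D) has a methoxy ether (-OCH3) but the oxygen has H0 (ether), not H1.
So the answer is (C).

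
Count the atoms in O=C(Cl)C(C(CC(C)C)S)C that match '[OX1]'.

The query [OX1] means: aliphatic oxygen with one total connection — typically a carbonyl =O or an oxide.
Check the 11 heavy atoms by environment: 7× C (X4) → no; 1× S (X2) → no; 1× C (X3) → no; 1× O (X1) → match; 1× Cl (X1) → no.
That gives 1 matching atom.

1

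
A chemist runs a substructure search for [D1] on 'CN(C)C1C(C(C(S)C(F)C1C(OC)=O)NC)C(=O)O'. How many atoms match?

The query [D1] means: atom with exactly one heavy-atom neighbour (degree 1).
Check the 20 heavy atoms by environment: 8× C (D3) → no; 1× N (D2) → no; 4× C (D1) → match; 1× N (D3) → no; 1× S (D1) → match; 1× F (D1) → match; 3× O (D1) → match; 1× O (D2) → no.
Summing the matching environments: 4 + 1 + 1 + 3 = 9 matching atoms.

9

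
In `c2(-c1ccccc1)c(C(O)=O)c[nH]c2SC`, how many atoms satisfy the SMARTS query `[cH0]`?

4

The query [cH0] means: aromatic carbon with no attached hydrogen (substituted or ring-fusion).
Check the 16 heavy atoms by environment: 1× n (aromatic, H1) → no; 6× c (aromatic, H1) → no; 4× c (aromatic, H0) → match; 1× C (H0) → no; 1× O (H0) → no; 1× O (H1) → no; 1× S (H0) → no; 1× C (H3) → no.
That gives 4 matching atoms.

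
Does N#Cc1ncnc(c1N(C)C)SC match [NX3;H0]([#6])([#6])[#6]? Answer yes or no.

Yes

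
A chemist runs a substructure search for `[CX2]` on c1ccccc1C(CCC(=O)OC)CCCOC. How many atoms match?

0

The query [CX2] means: C with X2: aliphatic carbon with exactly 2 total connections.
Check the 18 heavy atoms by environment: 8× C (X4) → no; 2× O (X2) → no; 6× c (aromatic, X3) → no; 1× C (X3) → no; 1× O (X1) → no.
No environment satisfies the query, so 0 matching atoms.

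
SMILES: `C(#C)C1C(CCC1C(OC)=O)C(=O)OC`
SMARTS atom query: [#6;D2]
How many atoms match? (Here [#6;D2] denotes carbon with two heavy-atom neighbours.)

3

The query [#6;D2] means: any carbon bonded to exactly two heavy atoms.
Check the 15 heavy atoms by environment: 3× C (D2) → match; 5× C (D3) → no; 2× O (D1) → no; 2× O (D2) → no; 3× C (D1) → no.
That gives 3 matching atoms.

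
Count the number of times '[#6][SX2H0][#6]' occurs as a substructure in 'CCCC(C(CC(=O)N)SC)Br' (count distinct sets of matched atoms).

1

[#6][SX2H0][#6] is the SMARTS for a thioether: an aliphatic sulfur bridging two carbons with no H on the sulfur.
Exactly one fragment in the molecule meets all constraints, giving 1 match.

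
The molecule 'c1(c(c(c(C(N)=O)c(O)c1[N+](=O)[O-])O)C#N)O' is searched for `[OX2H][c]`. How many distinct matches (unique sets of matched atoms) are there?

3

[OX2H][c] is the SMARTS for a phenol: a hydroxyl oxygen attached to an aromatic carbon.
The molecule carries 3 separate instances of a hydroxyl group (-OH) meeting every constraint; each maps to a distinct set of atoms, giving 3 matches.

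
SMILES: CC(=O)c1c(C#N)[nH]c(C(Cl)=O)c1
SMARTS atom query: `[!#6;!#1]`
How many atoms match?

5

The query [!#6;!#1] means: not carbon and not hydrogen — any heteroatom.
Check the 13 heavy atoms by environment: 1× n (aromatic) → match; 4× c (aromatic) → no; 4× C → no; 2× O → match; 1× Cl → match; 1× N → match.
Summing the matching environments: 1 + 2 + 1 + 1 = 5 matching atoms.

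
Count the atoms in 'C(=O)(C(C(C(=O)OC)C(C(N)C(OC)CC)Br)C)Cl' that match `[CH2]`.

The query [CH2] means: aliphatic carbon with exactly two hydrogens.
Check the 19 heavy atoms by environment: 4× C (H3) → no; 5× C (H1) → no; 1× C (H2) → match; 2× C (H0) → no; 4× O (H0) → no; 1× Cl (H0) → no; 1× N (H2) → no; 1× Br (H0) → no.
That gives 1 matching atom.

1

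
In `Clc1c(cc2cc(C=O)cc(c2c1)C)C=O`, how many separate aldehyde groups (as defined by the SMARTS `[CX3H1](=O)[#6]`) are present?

2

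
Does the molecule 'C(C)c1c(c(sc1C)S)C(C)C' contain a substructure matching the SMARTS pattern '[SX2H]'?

The pattern [SX2H] describes an aliphatic sulfur with two connections, one being H — a thiol.
The molecule carries a thiol (-SH), whose atoms satisfy every constraint of the query, so the pattern matches.

Yes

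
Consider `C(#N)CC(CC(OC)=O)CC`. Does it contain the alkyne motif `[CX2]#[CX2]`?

No

The pattern [CX2]#[CX2] describes a carbon-carbon triple bond — an alkyne.
The closest candidate here is a nitrile (-C#N), but the triple bond is C#N, not C#C. No other fragment satisfies the full query, so there is no match.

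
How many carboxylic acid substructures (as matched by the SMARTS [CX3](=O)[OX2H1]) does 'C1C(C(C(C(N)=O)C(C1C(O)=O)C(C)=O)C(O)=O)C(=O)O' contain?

3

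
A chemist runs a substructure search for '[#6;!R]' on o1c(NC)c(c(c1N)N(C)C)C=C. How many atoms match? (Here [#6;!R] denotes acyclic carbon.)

Check the 13 heavy atoms by environment: 1× o (aromatic, in 5-ring) → no; 4× c (aromatic, in 5-ring) → no; 5× C (acyclic) → match; 3× N (acyclic) → no.
That gives 5 matching atoms.

5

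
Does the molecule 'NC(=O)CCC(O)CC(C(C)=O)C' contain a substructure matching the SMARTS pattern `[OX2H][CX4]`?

Yes

The pattern [OX2H][CX4] describes a hydroxyl oxygen bound to an sp3 (X4) carbon — an aliphatic alcohol.
The molecule carries a hydroxyl group (-OH), whose atoms satisfy every constraint of the query, so the pattern matches.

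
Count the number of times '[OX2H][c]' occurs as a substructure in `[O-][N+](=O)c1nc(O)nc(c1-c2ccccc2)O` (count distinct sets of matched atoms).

[OX2H][c] is the SMARTS for a phenol: a hydroxyl oxygen attached to an aromatic carbon.
The molecule carries 2 separate instances of a hydroxyl group (-OH) meeting every constraint; each maps to a distinct set of atoms, giving 2 matches.

2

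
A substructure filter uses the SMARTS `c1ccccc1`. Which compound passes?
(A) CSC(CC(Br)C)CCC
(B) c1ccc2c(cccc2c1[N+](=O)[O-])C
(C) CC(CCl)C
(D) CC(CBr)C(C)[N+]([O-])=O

B

c1ccccc1 describes six aromatic carbons in a ring (a benzene ring).
(A) has a methyl group (-CH3) but no six-membered all-carbon aromatic ring is present.
(B) contains the required atom environment, so the pattern matches.
(C) has a methyl group (-CH3) but no six-membered all-carbon aromatic ring is present.
(D) has a methyl group (-CH3) but no six-membered all-carbon aromatic ring is present.
So the answer is (B).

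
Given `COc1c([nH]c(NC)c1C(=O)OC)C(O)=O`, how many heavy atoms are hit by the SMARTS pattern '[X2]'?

3

The query [X2] means: any atom with exactly two total connections (bonds + H).
Check the 16 heavy atoms by environment: 1× n (aromatic, X3) → no; 4× c (aromatic, X3) → no; 1× N (X3) → no; 3× C (X4) → no; 3× O (X2) → match; 2× C (X3) → no; 2× O (X1) → no.
That gives 3 matching atoms.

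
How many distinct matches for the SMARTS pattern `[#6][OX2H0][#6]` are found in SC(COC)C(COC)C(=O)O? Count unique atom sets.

2

[#6][OX2H0][#6] is the SMARTS for an ether: an aliphatic oxygen bridging two carbons with no H on the oxygen.
The molecule carries 2 separate instances of a methoxy ether (-OCH3) meeting every constraint; each maps to a distinct set of atoms, giving 2 matches.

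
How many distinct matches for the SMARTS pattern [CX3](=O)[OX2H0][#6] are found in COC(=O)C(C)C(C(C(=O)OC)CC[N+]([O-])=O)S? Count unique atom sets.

[CX3](=O)[OX2H0][#6] is the SMARTS for an ester: a carbonyl carbon bonded to an oxygen that is itself bonded to carbon (no H on that O).
The molecule carries 2 separate instances of a methyl-ester group (-C(=O)OCH3) meeting every constraint; each maps to a distinct set of atoms, giving 2 matches.

2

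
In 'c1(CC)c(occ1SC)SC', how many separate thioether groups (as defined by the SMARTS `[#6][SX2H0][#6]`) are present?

2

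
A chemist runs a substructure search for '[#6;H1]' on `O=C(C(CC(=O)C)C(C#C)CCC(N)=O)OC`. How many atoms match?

3

Check the 17 heavy atoms by environment: 3× C (H2) → no; 3× C (H1) → match; 4× C (H0) → no; 4× O (H0) → no; 2× C (H3) → no; 1× N (H2) → no.
That gives 3 matching atoms.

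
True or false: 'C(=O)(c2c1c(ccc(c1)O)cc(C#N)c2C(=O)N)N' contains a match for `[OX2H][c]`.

The pattern [OX2H][c] describes a hydroxyl oxygen attached to an aromatic carbon — a phenol.
The molecule carries a hydroxyl group (-OH), whose atoms satisfy every constraint of the query, so the pattern matches.

True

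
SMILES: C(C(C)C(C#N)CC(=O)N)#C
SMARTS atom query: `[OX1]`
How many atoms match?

1

The query [OX1] means: aliphatic oxygen with one total connection — typically a carbonyl =O or an oxide.
Check the 11 heavy atoms by environment: 4× C (X4) → no; 3× C (X2) → no; 1× C (X3) → no; 1× O (X1) → match; 1× N (X3) → no; 1× N (X1) → no.
That gives 1 matching atom.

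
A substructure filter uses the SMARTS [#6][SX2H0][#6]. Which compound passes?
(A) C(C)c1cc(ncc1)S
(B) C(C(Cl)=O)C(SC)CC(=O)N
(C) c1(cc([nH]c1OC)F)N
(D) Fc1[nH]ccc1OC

B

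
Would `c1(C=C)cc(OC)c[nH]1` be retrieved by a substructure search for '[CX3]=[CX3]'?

Yes

The pattern [CX3]=[CX3] describes a non-aromatic C=C double bond between two sp2 carbons — an alkene.
The molecule carries a vinyl group (-CH=CH2), whose atoms satisfy every constraint of the query, so the pattern matches.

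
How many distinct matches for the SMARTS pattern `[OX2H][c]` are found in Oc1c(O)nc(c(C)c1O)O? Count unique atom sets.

4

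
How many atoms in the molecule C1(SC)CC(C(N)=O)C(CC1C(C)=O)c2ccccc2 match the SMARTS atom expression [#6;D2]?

Check the 20 heavy atoms by environment: 6× C (D3) → no; 2× C (D2) → match; 1× S (D2) → no; 2× C (D1) → no; 2× O (D1) → no; 1× N (D1) → no; 1× c (aromatic, D3) → no; 5× c (aromatic, D2) → match.
Summing the matching environments: 2 + 5 = 7 matching atoms.

7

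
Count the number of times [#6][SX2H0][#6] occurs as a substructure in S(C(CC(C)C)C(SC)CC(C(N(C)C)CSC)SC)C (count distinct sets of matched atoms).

4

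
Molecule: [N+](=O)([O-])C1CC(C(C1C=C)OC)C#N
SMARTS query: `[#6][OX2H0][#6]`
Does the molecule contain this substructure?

Yes

The pattern [#6][OX2H0][#6] describes an aliphatic oxygen bridging two carbons with no H on the oxygen — an ether.
The molecule carries a methoxy ether (-OCH3), whose atoms satisfy every constraint of the query, so the pattern matches.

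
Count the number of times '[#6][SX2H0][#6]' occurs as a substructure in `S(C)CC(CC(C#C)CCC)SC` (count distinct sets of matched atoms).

2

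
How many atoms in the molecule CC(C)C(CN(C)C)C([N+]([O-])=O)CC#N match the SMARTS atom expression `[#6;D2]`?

3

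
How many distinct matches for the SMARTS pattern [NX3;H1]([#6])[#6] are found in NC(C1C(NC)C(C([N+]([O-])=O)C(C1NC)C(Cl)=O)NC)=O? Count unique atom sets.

[NX3;H1]([#6])[#6] is the SMARTS for a secondary amine: a trivalent nitrogen with one H, bonded to two carbons.
The molecule carries 3 separate instances of an N-methylamino group (-NHCH3) meeting every constraint; each maps to a distinct set of atoms, giving 3 matches.

3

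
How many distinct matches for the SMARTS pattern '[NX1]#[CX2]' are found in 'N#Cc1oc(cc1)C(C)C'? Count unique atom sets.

[NX1]#[CX2] is the SMARTS for a nitrile: a nitrogen triple-bonded to a two-connected carbon.
Exactly one fragment in the molecule meets all constraints, giving 1 match.

1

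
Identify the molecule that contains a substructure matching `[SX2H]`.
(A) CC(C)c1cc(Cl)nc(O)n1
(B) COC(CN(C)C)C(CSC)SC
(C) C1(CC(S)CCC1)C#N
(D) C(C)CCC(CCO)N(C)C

C

[SX2H] describes an aliphatic sulfur with two connections, one being H (a thiol).
(A) has a hydroxyl group (-OH) but it is an -OH, not an -SH.
(B) has a methylthio ether (-SCH3) but the sulfur has H0 (bonded to two carbons), not H1.
(C) contains a thiol (-SH), which satisfies every atom and bond constraint.
(D) has a hydroxyl group (-OH) but it is an -OH, not an -SH.
So the answer is (C).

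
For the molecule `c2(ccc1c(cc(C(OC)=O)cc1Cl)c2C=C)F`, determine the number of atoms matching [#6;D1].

2

The query [#6;D1] means: carbon bonded to exactly one heavy atom.
Check the 18 heavy atoms by environment: 6× c (aromatic, D3) → no; 4× c (aromatic, D2) → no; 1× C (D2) → no; 2× C (D1) → match; 1× C (D3) → no; 1× O (D1) → no; 1× O (D2) → no; 1× Cl (D1) → no; 1× F (D1) → no.
That gives 2 matching atoms.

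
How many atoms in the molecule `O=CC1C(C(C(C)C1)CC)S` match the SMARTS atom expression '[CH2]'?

The query [CH2] means: aliphatic carbon with exactly two hydrogens.
Check the 11 heavy atoms by environment: 2× C (H2) → match; 5× C (H1) → no; 2× C (H3) → no; 1× S (H1) → no; 1× O (H0) → no.
That gives 2 matching atoms.

2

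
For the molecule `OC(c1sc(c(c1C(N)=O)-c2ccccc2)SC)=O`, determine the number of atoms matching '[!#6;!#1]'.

6

Check the 19 heavy atoms by environment: 1× s (aromatic) → match; 10× c (aromatic) → no; 1× S → match; 3× C → no; 3× O → match; 1× N → match.
Summing the matching environments: 1 + 1 + 3 + 1 = 6 matching atoms.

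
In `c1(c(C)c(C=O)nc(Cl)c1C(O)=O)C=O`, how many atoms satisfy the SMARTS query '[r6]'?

6

The query [r6] means: r6 matches atoms in a six-membered ring.
Check the 15 heavy atoms by environment: 1× n (aromatic, in 6-ring) → match; 5× c (aromatic, in 6-ring) → match; 4× C (acyclic) → no; 1× Cl (acyclic) → no; 4× O (acyclic) → no.
Summing the matching environments: 1 + 5 = 6 matching atoms.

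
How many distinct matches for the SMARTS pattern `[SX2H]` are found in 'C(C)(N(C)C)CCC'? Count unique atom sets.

0

[SX2H] is the SMARTS for a thiol: an aliphatic sulfur with two connections, one being H.
No fragment in the molecule satisfies every constraint, giving 0 matches.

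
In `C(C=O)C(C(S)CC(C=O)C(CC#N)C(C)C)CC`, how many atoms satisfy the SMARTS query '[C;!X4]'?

The query [C;!X4] means: aliphatic carbon that does not have four total connections.
Check the 19 heavy atoms by environment: 12× C (X4) → no; 2× C (X3) → match; 2× O (X1) → no; 1× S (X2) → no; 1× C (X2) → match; 1× N (X1) → no.
Summing the matching environments: 2 + 1 = 3 matching atoms.

3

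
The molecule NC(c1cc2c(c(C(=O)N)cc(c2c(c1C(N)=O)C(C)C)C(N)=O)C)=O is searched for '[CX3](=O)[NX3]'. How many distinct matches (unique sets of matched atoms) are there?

4

[CX3](=O)[NX3] is the SMARTS for an amide: a carbonyl carbon bonded to a trivalent nitrogen.
The molecule carries 4 separate instances of a primary amide (-C(=O)NH2) meeting every constraint; each maps to a distinct set of atoms, giving 4 matches.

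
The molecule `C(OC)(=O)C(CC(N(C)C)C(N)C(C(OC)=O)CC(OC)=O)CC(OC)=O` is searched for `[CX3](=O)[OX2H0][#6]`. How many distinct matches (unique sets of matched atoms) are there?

4

[CX3](=O)[OX2H0][#6] is the SMARTS for an ester: a carbonyl carbon bonded to an oxygen that is itself bonded to carbon (no H on that O).
The molecule carries 4 separate instances of a methyl-ester group (-C(=O)OCH3) meeting every constraint; each maps to a distinct set of atoms, giving 4 matches.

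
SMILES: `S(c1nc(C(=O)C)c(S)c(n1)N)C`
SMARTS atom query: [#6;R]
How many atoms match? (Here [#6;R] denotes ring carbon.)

The query [#6;R] means: carbon that is part of a ring.
Check the 13 heavy atoms by environment: 2× n (aromatic, in 6-ring) → no; 4× c (aromatic, in 6-ring) → match; 2× S (acyclic) → no; 3× C (acyclic) → no; 1× O (acyclic) → no; 1× N (acyclic) → no.
That gives 4 matching atoms.

4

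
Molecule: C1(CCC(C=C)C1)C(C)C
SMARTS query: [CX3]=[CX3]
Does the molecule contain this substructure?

The pattern [CX3]=[CX3] describes a non-aromatic C=C double bond between two sp2 carbons — an alkene.
The molecule carries a vinyl group (-CH=CH2), whose atoms satisfy every constraint of the query, so the pattern matches.

Yes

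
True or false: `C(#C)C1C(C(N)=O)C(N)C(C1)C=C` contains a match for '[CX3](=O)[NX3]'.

True

The pattern [CX3](=O)[NX3] describes a carbonyl carbon bonded to a trivalent nitrogen — an amide.
The molecule carries a primary amide (-C(=O)NH2), whose atoms satisfy every constraint of the query, so the pattern matches.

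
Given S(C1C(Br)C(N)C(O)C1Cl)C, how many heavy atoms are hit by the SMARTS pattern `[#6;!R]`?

The query [#6;!R] means: carbon not in any ring.
Check the 11 heavy atoms by environment: 5× C (in 5-ring) → no; 1× S (acyclic) → no; 1× C (acyclic) → match; 1× N (acyclic) → no; 1× Br (acyclic) → no; 1× O (acyclic) → no; 1× Cl (acyclic) → no.
That gives 1 matching atom.

1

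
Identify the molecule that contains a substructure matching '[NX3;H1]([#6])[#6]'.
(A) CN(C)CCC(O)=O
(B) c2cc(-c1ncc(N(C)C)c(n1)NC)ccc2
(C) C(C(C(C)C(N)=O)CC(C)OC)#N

B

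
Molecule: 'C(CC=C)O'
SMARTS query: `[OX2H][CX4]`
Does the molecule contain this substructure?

Yes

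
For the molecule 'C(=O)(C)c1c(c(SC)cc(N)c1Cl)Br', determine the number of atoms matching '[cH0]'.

5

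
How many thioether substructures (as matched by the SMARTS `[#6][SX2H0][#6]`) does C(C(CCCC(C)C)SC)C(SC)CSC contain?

3

[#6][SX2H0][#6] is the SMARTS for a thioether: an aliphatic sulfur bridging two carbons with no H on the sulfur.
The molecule carries 3 separate instances of a methylthio ether (-SCH3) meeting every constraint; each maps to a distinct set of atoms, giving 3 matches.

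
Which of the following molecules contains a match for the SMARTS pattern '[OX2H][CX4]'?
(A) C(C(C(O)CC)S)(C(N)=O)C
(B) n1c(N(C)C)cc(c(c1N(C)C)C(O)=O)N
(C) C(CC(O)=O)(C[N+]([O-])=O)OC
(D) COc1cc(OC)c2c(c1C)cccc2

[OX2H][CX4] describes a hydroxyl oxygen bound to an sp3 (X4) carbon (an aliphatic alcohol).
(A) contains a hydroxyl group (-OH), which satisfies every atom and bond constraint.
(B) has a carboxylic acid group (-C(=O)OH) but the -OH is on a CX3 carbonyl carbon, not a CX4 carbon.
(C) has a carboxylic acid group (-C(=O)OH) but the -OH is on a CX3 carbonyl carbon, not a CX4 carbon.
(D) has a methoxy ether (-OCH3) but the oxygen has H0 (ether), not H1.
So the answer is (A).

A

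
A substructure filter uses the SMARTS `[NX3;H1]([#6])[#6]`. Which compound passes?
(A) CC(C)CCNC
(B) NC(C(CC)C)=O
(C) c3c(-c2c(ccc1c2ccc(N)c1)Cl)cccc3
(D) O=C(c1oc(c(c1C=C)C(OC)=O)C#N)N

[NX3;H1]([#6])[#6] describes a trivalent nitrogen with one H, bonded to two carbons (a secondary amine).
(A) contains an N-methylamino group (-NHCH3), which satisfies every atom and bond constraint.
(B) has a primary amide (-C(=O)NH2) but the -C(=O)NH2 nitrogen has H2, not H1.
(C) has a primary amino group (-NH2) but the nitrogen has H2 and only one carbon neighbour.
(D) has a primary amide (-C(=O)NH2) but the -C(=O)NH2 nitrogen has H2, not H1.
So the answer is (A).

A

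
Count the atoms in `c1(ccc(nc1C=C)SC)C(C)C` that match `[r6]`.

The query [r6] means: r6 matches atoms in a six-membered ring.
Check the 13 heavy atoms by environment: 1× n (aromatic, in 6-ring) → match; 5× c (aromatic, in 6-ring) → match; 6× C (acyclic) → no; 1× S (acyclic) → no.
Summing the matching environments: 1 + 5 = 6 matching atoms.

6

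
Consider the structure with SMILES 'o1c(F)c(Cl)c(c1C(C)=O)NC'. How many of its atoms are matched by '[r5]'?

5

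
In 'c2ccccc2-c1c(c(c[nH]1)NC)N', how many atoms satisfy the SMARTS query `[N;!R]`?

2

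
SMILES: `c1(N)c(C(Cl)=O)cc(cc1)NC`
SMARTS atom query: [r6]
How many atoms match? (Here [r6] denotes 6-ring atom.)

6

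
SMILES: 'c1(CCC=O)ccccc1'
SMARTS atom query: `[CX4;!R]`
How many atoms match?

The query [CX4;!R] means: aliphatic carbon with four total connections, not in a ring.
Check the 10 heavy atoms by environment: 2× C (X4, acyclic) → match; 6× c (aromatic, X3, in 6-ring) → no; 1× C (X3, acyclic) → no; 1× O (X1, acyclic) → no.
That gives 2 matching atoms.

2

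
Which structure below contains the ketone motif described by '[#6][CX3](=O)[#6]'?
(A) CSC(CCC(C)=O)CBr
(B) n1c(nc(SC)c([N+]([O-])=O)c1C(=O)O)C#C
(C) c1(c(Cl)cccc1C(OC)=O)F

[#6][CX3](=O)[#6] describes a carbonyl carbon (no H) flanked by two carbons (a ketone).
(A) contains an acetyl/ketone group (-C(=O)CH3), which satisfies every atom and bond constraint.
(B) has a carboxylic acid group (-C(=O)OH) but one neighbour of the carbonyl carbon is O, not C.
(C) has a methyl-ester group (-C(=O)OCH3) but one neighbour of the carbonyl carbon is O, not C.
So the answer is (A).

A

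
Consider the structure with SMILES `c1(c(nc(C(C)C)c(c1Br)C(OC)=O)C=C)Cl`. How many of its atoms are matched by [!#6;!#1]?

The query [!#6;!#1] means: not carbon and not hydrogen — any heteroatom.
Check the 17 heavy atoms by environment: 1× n (aromatic) → match; 5× c (aromatic) → no; 7× C → no; 2× O → match; 1× Cl → match; 1× Br → match.
Summing the matching environments: 1 + 2 + 1 + 1 = 5 matching atoms.

5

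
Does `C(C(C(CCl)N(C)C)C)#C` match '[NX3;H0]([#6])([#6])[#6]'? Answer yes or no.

Yes

The pattern [NX3;H0]([#6])([#6])[#6] describes a trivalent nitrogen with no H, bonded to three carbons — a tertiary amine.
The molecule carries a dimethylamino group (-N(CH3)2), whose atoms satisfy every constraint of the query, so the pattern matches.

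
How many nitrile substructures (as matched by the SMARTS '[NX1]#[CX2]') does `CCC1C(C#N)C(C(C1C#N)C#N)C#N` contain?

[NX1]#[CX2] is the SMARTS for a nitrile: a nitrogen triple-bonded to a two-connected carbon.
The molecule carries 4 separate instances of a nitrile (-C#N) meeting every constraint; each maps to a distinct set of atoms, giving 4 matches.

4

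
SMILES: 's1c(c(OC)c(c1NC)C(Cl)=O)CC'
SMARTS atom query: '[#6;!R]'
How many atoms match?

The query [#6;!R] means: carbon not in any ring.
Check the 14 heavy atoms by environment: 1× s (aromatic, in 5-ring) → no; 4× c (aromatic, in 5-ring) → no; 5× C (acyclic) → match; 2× O (acyclic) → no; 1× Cl (acyclic) → no; 1× N (acyclic) → no.
That gives 5 matching atoms.

5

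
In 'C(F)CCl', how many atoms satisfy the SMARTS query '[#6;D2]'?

2

The query [#6;D2] means: any carbon bonded to exactly two heavy atoms.
Check the 4 heavy atoms by environment: 2× C (D2) → match; 1× Cl (D1) → no; 1× F (D1) → no.
That gives 2 matching atoms.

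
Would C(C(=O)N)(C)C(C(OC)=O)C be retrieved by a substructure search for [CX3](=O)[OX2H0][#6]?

The pattern [CX3](=O)[OX2H0][#6] describes a carbonyl carbon bonded to an oxygen that is itself bonded to carbon (no H on that O) — an ester.
The molecule carries a methyl-ester group (-C(=O)OCH3), whose atoms satisfy every constraint of the query, so the pattern matches.

Yes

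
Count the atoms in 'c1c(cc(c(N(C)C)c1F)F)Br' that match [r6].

6

The query [r6] means: r6 matches atoms in a six-membered ring.
Check the 12 heavy atoms by environment: 6× c (aromatic, in 6-ring) → match; 2× F (acyclic) → no; 1× N (acyclic) → no; 2× C (acyclic) → no; 1× Br (acyclic) → no.
That gives 6 matching atoms.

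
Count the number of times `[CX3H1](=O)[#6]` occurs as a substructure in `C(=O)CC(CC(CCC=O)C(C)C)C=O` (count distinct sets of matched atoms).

[CX3H1](=O)[#6] is the SMARTS for an aldehyde: an sp2 carbon with one H, double-bonded to O and single-bonded to carbon.
The molecule carries 3 separate instances of an aldehyde (-CHO) meeting every constraint; each maps to a distinct set of atoms, giving 3 matches.

3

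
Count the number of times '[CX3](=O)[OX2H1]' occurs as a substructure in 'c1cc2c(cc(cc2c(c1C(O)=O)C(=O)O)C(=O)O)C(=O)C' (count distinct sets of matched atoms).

3

[CX3](=O)[OX2H1] is the SMARTS for a carboxylic acid: an sp2 carbon double-bonded to O and single-bonded to an -OH oxygen.
The molecule carries 3 separate instances of a carboxylic acid group (-C(=O)OH) meeting every constraint; each maps to a distinct set of atoms, giving 3 matches.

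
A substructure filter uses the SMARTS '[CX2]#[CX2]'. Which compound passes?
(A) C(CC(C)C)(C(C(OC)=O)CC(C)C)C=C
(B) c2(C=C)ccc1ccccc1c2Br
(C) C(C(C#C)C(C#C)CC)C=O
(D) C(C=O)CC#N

C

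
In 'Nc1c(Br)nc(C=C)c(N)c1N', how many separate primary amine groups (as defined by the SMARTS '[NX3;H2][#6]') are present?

3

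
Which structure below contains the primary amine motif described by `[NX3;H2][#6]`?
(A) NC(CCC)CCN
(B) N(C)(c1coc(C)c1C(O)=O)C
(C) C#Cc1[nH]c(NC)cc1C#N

[NX3;H2][#6] describes a trivalent nitrogen with two H attached to carbon (a primary amine).
(A) contains a primary amino group (-NH2), which satisfies every atom and bond constraint.
(B) has a dimethylamino group (-N(CH3)2) but the nitrogen has H0, not H2.
(C) has an N-methylamino group (-NHCH3) but the nitrogen bears two carbons and only one H (H1), not H2.
So the answer is (A).

A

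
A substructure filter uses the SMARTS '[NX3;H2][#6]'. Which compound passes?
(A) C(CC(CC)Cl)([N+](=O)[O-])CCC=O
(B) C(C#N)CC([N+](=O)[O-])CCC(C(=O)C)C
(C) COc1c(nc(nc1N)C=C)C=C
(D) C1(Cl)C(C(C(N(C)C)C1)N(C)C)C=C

C

[NX3;H2][#6] describes a trivalent nitrogen with two H attached to carbon (a primary amine).
(A) has a nitro group (-[N+](=O)[O-]) but the nitrogen is [N+] with no H, not NX3H2.
(B) has a nitro group (-[N+](=O)[O-]) but the nitrogen is [N+] with no H, not NX3H2.
(C) contains a primary amino group (-NH2), which satisfies every atom and bond constraint.
(D) has a dimethylamino group (-N(CH3)2) but the nitrogen has H0, not H2.
So the answer is (C).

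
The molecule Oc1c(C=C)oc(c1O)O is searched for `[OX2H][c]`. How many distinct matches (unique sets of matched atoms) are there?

3

[OX2H][c] is the SMARTS for a phenol: a hydroxyl oxygen attached to an aromatic carbon.
The molecule carries 3 separate instances of a hydroxyl group (-OH) meeting every constraint; each maps to a distinct set of atoms, giving 3 matches.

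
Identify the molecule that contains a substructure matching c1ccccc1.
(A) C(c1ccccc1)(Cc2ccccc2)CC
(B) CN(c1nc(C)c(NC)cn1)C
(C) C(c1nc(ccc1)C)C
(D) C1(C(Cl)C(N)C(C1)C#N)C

A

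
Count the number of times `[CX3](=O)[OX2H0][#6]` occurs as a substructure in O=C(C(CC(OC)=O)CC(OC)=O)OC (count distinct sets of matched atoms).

[CX3](=O)[OX2H0][#6] is the SMARTS for an ester: a carbonyl carbon bonded to an oxygen that is itself bonded to carbon (no H on that O).
The molecule carries 3 separate instances of a methyl-ester group (-C(=O)OCH3) meeting every constraint; each maps to a distinct set of atoms, giving 3 matches.

3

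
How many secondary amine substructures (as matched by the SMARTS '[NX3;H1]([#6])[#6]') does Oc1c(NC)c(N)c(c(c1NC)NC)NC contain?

4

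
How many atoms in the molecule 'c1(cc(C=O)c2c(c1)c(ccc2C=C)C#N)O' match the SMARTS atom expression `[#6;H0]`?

7

The query [#6;H0] means: any carbon with no attached hydrogen.
Check the 17 heavy atoms by environment: 6× c (aromatic, H0) → match; 4× c (aromatic, H1) → no; 1× C (H0) → match; 1× N (H0) → no; 2× C (H1) → no; 1× C (H2) → no; 1× O (H1) → no; 1× O (H0) → no.
Summing the matching environments: 6 + 1 = 7 matching atoms.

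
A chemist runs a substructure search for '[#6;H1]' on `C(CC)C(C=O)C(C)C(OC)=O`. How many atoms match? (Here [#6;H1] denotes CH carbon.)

3

The query [#6;H1] means: any carbon bearing exactly one hydrogen.
Check the 12 heavy atoms by environment: 2× C (H2) → no; 3× C (H1) → match; 3× C (H3) → no; 3× O (H0) → no; 1× C (H0) → no.
That gives 3 matching atoms.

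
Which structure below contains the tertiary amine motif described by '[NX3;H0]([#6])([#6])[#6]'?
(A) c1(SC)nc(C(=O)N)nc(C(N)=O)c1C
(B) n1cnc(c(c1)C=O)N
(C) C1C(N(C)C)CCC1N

[NX3;H0]([#6])([#6])[#6] describes a trivalent nitrogen with no H, bonded to three carbons (a tertiary amine).
(A) has a primary amide (-C(=O)NH2) but the amide nitrogen has H2 and only one carbon neighbour.
(B) has a primary amino group (-NH2) but the nitrogen has H2, not H0 with three carbons.
(C) contains a dimethylamino group (-N(CH3)2), which satisfies every atom and bond constraint.
So the answer is (C).

C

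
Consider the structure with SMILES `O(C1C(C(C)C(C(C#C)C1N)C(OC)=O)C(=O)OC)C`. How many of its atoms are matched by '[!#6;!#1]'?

Check the 20 heavy atoms by environment: 14× C → no; 5× O → match; 1× N → match.
Summing the matching environments: 5 + 1 = 6 matching atoms.

6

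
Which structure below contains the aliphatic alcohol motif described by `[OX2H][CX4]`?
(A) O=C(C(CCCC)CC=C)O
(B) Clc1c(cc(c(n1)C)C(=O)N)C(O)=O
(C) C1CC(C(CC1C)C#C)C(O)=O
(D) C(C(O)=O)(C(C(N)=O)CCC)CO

[OX2H][CX4] describes a hydroxyl oxygen bound to an sp3 (X4) carbon (an aliphatic alcohol).
(A) has a carboxylic acid group (-C(=O)OH) but the -OH is on a CX3 carbonyl carbon, not a CX4 carbon.
(B) has a carboxylic acid group (-C(=O)OH) but the -OH is on a CX3 carbonyl carbon, not a CX4 carbon.
(C) has a carboxylic acid group (-C(=O)OH) but the -OH is on a CX3 carbonyl carbon, not a CX4 carbon.
(D) contains a hydroxyl group (-OH), which satisfies every atom and bond constraint.
So the answer is (D).

D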